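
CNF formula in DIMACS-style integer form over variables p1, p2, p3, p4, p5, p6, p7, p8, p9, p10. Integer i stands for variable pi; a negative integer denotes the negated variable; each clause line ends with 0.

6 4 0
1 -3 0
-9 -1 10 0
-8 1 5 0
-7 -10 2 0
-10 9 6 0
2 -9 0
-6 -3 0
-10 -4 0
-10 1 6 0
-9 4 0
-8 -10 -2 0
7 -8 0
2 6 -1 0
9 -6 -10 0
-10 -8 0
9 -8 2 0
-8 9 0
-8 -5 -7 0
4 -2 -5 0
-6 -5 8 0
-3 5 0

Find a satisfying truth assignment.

p3 occurs only negated in the remaining clauses — set p3 = False.
Branch on p1: take p1 = True.
Branch on p2: take p2 = True.
Set p4 = False and propagate.
  then p6 is forced to True.
  then p9 is forced to False.
  then p10 is forced to False.
  then p8 is forced to False.
  then p5 is forced to False.
p7 is now unconstrained; take p7 = False.
Every clause has at least one true literal under this assignment.
Check each clause:
  1. (p4 \/ p6) — p6 is true.
  2. (p1 \/ ~p3) — p1 is true.
  3. (~p1 \/ p10 \/ ~p9) — ~p9 is true.
  4. (~p8 \/ p5 \/ p1) — ~p8 is true.
  5. (p2 \/ ~p7 \/ ~p10) — ~p7 is true.
  6. (p9 \/ ~p10 \/ p6) — p6 is true.
  7. (p2 \/ ~p9) — p2 is true.
  8. (~p6 \/ ~p3) — ~p3 is true.
  9. (~p4 \/ ~p10) — ~p4 is true.
  10. (p1 \/ ~p10 \/ p6) — p1 is true.
  11. (p4 \/ ~p9) — ~p9 is true.
  12. (~p2 \/ ~p8 \/ ~p10) — ~p8 is true.
  13. (~p8 \/ p7) — ~p8 is true.
  14. (p6 \/ ~p1 \/ p2) — p2 is true.
  15. (p9 \/ ~p10 \/ ~p6) — ~p10 is true.
  16. (~p8 \/ ~p10) — ~p8 is true.
  17. (p2 \/ ~p8 \/ p9) — ~p8 is true.
  18. (~p8 \/ p9) — ~p8 is true.
  19. (~p5 \/ ~p7 \/ ~p8) — ~p8 is true.
  20. (~p5 \/ ~p2 \/ p4) — ~p5 is true.
  21. (p8 \/ ~p6 \/ ~p5) — ~p5 is true.
  22. (p5 \/ ~p3) — ~p3 is true.

p1 = True, p2 = True, p3 = False, p4 = False, p5 = False, p6 = True, p7 = False, p8 = False, p9 = False, p10 = False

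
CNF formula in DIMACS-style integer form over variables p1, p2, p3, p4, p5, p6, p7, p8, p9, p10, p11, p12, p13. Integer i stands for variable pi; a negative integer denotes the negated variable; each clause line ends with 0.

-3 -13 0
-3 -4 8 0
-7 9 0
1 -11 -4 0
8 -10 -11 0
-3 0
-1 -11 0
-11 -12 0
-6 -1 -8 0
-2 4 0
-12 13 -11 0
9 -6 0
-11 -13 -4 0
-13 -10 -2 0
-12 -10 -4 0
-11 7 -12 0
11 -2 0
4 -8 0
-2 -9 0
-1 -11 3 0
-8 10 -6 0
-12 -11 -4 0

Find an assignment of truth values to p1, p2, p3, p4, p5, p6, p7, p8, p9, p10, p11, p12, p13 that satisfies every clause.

p1=False, p2=False, p3=False, p4=True, p5=False, p6=False, p7=True, p8=True, p9=True, p10=True, p11=False, p12=False, p13=False

Check each clause:
  1. (¬p3 ∨ ¬p13) — ¬p13 is true.
  2. (¬p4 ∨ ¬p3 ∨ p8) — p8 is true.
  3. (¬p7 ∨ p9) — p9 is true.
  4. (¬p4 ∨ p1 ∨ ¬p11) — ¬p11 is true.
  5. (¬p10 ∨ ¬p11 ∨ p8) — p8 is true.
  6. (¬p3) — ¬p3 is true.
  7. (¬p11 ∨ ¬p1) — ¬p11 is true.
  8. (¬p12 ∨ ¬p11) — ¬p12 is true.
  9. (¬p1 ∨ ¬p8 ∨ ¬p6) — ¬p6 is true.
  10. (¬p2 ∨ p4) — p4 is true.
  11. (p13 ∨ ¬p11 ∨ ¬p12) — ¬p11 is true.
  12. (p9 ∨ ¬p6) — p9 is true.
  13. (¬p4 ∨ ¬p11 ∨ ¬p13) — ¬p13 is true.
  14. (¬p13 ∨ ¬p2 ∨ ¬p10) — ¬p13 is true.
  15. (¬p12 ∨ ¬p4 ∨ ¬p10) — ¬p12 is true.
  16. (¬p11 ∨ ¬p12 ∨ p7) — ¬p12 is true.
  17. (p11 ∨ ¬p2) — ¬p2 is true.
  18. (p4 ∨ ¬p8) — p4 is true.
  19. (¬p2 ∨ ¬p9) — ¬p2 is true.
  20. (¬p11 ∨ p3 ∨ ¬p1) — ¬p11 is true.
  21. (¬p8 ∨ p10 ∨ ¬p6) — p10 is true.
  22. (¬p11 ∨ ¬p4 ∨ ¬p12) — ¬p12 is true.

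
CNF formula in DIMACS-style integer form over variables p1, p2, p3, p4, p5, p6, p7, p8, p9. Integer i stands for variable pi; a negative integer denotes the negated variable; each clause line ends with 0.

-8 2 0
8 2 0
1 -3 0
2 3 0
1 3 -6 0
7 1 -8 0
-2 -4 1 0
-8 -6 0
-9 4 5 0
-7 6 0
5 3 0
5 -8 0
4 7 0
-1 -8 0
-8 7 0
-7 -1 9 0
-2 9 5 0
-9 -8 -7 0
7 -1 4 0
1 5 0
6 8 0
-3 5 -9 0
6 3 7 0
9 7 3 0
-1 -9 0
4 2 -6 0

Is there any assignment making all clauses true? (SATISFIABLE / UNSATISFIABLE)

SATISFIABLE

p5 occurs only positively in the remaining clauses — set p5 = True.
Try p1 = True.
  then p8 is forced to False.
  then p2 is forced to True.
  then p6 is forced to True.
  then p9 is forced to False.
  then p7 is forced to False.
  then p4 is forced to True.
  then p3 is forced to True.
Every clause has at least one true literal under this assignment.
So p1=True  p2=True  p3=True  p4=True  p5=True  p6=True  p7=False  p8=False  p9=False is a satisfying assignment.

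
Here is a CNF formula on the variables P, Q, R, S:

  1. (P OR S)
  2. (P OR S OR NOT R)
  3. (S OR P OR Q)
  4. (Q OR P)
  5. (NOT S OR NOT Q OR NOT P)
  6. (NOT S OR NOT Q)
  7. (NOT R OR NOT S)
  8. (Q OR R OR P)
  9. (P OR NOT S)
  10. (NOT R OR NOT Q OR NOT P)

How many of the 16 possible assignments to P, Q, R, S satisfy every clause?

4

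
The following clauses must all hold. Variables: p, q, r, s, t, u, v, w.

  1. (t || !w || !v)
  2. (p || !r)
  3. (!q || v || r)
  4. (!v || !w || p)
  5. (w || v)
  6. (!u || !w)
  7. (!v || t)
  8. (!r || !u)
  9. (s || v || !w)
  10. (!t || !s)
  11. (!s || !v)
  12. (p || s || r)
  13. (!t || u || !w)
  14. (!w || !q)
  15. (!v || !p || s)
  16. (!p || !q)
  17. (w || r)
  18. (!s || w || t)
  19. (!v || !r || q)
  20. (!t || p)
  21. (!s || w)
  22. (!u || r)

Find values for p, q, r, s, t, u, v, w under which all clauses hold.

p=True, q=False, r=False, s=True, t=False, u=False, v=False, w=True

Check each clause:
  1. (!w || t || !v) — !v is true.
  2. (p || !r) — p is true.
  3. (v || r || !q) — !q is true.
  4. (!w || p || !v) — !v is true.
  5. (v || w) — w is true.
  6. (!w || !u) — !u is true.
  7. (t || !v) — !v is true.
  8. (!u || !r) — !u is true.
  9. (!w || v || s) — s is true.
  10. (!s || !t) — !t is true.
  11. (!v || !s) — !v is true.
  12. (p || r || s) — p is true.
  13. (!w || !t || u) — !t is true.
  14. (!q || !w) — !q is true.
  15. (s || !p || !v) — !v is true.
  16. (!q || !p) — !q is true.
  17. (w || r) — w is true.
  18. (t || !s || w) — w is true.
  19. (!r || q || !v) — !v is true.
  20. (!t || p) — p is true.
  21. (w || !s) — w is true.
  22. (!u || r) — !u is true.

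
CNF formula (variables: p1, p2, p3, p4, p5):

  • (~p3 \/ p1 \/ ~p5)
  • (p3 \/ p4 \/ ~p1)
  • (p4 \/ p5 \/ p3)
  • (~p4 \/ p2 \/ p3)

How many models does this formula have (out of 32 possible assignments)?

18

Case analysis on p3 and p4:
  p3=T, p4=T: p2 free; 3 ways for (p1,p5) × 2^1 = 6.
  p3=T, p4=F: p2 free; 3 ways for (p1,p5) × 2^1 = 6.
  p3=F, p4=T: remaining (p1,p2,p5) ∈ {(F,T,F); (F,T,T); (T,T,F); (T,T,T)} — 4.
  p3=F, p4=F: remaining (p1,p2,p5) ∈ {(F,F,T); (F,T,T)} — 2.
Total: 6 + 6 + 4 + 2 = 18.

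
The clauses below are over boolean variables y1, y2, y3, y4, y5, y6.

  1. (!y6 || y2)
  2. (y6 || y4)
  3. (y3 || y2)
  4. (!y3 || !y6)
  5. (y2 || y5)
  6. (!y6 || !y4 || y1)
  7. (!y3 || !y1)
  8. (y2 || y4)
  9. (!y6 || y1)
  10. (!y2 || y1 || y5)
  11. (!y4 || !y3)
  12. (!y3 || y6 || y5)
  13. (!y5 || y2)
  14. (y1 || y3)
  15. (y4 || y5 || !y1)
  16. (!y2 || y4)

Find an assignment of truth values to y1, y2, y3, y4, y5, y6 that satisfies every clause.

Try y1 = True.
  then y3 is forced to False.
  then y2 is forced to True.
  then y4 is forced to True.
y5, y6 are now unconstrained; take y5 = True, y6 = False.

y1 = T, y2 = T, y3 = F, y4 = T, y5 = T, y6 = F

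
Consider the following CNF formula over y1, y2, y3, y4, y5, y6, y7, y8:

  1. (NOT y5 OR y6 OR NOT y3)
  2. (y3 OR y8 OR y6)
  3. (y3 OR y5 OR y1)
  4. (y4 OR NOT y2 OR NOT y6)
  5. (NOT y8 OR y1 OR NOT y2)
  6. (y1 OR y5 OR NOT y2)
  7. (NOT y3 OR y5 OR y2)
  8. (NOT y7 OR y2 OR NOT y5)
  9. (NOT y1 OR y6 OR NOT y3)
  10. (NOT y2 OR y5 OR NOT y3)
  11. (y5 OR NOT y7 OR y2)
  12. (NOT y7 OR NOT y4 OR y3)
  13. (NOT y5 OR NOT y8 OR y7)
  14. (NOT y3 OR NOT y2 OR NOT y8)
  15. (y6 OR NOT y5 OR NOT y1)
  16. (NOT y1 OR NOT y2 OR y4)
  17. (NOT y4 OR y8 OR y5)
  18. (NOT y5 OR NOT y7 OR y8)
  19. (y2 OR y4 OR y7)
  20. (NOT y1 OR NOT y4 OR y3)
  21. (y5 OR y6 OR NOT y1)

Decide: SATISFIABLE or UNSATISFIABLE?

Set y1 = False and propagate.
Try y2 = True.
  then y8 is forced to False.
  then y5 is forced to True.
  then y7 is forced to False.
For the remaining variables, y3 = False, y4 = True, y6 = True works.
Every clause has at least one true literal under this assignment.
So y1=0, y2=1, y3=0, y4=1, y5=1, y6=1, y7=0, y8=0 is a satisfying assignment.

SATISFIABLE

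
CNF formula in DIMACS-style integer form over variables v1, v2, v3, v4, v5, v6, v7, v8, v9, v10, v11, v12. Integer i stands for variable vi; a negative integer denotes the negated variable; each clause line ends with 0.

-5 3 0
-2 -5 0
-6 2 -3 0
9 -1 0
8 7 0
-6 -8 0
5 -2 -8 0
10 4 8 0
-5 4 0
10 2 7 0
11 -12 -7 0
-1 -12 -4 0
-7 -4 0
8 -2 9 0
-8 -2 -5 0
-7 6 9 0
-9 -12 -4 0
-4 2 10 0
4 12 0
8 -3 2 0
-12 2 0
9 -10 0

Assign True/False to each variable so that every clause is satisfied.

v1 = F, v2 = F, v3 = T, v4 = T, v5 = F, v6 = F, v7 = F, v8 = T, v9 = T, v10 = T, v11 = T, v12 = F

v1 occurs only negated in the remaining clauses — set v1 = False.
Pure literal: v11 appears only positively; assign v11 = True.
Try v2 = False.
  then v12 is forced to False.
  then v4 is forced to True.
  then v7 is forced to False.
  then v8 is forced to True.
  then v6 is forced to False.
  then v10 is forced to True.
  then v9 is forced to True.
For the remaining variables, v3 = True, v5 = False works.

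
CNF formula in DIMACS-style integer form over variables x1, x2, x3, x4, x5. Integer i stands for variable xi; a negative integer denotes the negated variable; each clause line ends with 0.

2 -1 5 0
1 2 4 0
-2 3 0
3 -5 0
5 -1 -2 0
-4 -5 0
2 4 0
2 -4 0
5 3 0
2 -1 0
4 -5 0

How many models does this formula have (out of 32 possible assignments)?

Satisfying assignments:
  x1=F x2=T x3=T x4=F x5=F
  x1=F x2=T x3=T x4=T x5=F
Count: 2.

2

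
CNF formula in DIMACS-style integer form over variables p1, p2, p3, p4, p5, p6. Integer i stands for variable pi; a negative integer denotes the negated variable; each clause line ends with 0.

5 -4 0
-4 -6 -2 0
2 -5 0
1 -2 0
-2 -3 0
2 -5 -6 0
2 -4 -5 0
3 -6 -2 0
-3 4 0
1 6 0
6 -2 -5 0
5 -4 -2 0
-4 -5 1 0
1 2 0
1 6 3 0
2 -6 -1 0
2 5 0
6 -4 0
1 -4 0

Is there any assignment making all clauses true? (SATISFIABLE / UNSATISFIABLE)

SATISFIABLE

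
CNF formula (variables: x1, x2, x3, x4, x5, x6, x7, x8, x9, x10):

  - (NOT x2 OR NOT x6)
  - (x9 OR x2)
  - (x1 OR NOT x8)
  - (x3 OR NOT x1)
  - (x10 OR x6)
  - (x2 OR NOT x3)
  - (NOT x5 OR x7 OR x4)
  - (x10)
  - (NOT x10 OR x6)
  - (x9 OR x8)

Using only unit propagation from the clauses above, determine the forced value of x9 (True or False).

(x10) is a unit clause: x10 = True.
In (x6 OR NOT x10), NOT x10 is now false; x6 must hold, so x6 = True.
In (NOT x2 OR NOT x6), NOT x6 is now false; NOT x2 must hold, so x2 = False.
(x9 OR x2): since x2 = False, the clause reduces to (x9). x9 = True.

True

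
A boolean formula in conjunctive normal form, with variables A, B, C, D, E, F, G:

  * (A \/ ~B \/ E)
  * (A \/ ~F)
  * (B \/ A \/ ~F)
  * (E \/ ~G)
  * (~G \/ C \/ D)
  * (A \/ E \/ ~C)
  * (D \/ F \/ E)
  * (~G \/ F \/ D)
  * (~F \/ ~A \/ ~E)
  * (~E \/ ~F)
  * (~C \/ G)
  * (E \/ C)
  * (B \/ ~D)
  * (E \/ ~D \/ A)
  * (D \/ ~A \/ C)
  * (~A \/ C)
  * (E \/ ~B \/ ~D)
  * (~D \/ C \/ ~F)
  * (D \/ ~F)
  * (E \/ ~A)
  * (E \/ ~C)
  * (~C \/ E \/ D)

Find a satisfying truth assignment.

Try A = False.
  then F is forced to False.
Try B = True.
  then E is forced to True.
Branch on C: take C = False.
For the remaining variables, D = True, G = True works.
Every clause has at least one true literal under this assignment.

A=False  B=True  C=False  D=True  E=True  F=False  G=True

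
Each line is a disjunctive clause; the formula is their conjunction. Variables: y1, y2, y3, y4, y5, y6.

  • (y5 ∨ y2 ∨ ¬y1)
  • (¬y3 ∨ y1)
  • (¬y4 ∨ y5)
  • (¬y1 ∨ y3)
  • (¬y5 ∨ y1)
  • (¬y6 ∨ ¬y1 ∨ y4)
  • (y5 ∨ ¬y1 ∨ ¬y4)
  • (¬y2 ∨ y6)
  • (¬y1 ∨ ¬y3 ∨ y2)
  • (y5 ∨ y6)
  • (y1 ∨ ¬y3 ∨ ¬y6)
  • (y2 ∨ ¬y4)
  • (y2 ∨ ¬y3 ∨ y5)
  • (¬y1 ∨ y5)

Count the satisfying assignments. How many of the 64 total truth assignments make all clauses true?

3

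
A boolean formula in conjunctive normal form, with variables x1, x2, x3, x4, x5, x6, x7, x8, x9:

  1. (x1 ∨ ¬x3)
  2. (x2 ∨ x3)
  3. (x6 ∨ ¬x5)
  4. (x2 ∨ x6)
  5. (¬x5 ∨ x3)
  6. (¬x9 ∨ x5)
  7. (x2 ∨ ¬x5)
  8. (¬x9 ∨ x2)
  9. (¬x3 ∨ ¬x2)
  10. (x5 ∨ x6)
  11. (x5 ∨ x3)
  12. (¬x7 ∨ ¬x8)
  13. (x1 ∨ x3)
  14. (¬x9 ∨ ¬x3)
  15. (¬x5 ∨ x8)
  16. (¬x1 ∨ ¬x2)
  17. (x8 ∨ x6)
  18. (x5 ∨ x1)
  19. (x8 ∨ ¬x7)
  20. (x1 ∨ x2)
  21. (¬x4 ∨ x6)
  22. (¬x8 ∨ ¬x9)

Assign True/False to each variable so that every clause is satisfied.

x1 = True  x2 = False  x3 = True  x4 = True  x5 = False  x6 = True  x7 = False  x8 = True  x9 = False

Pure literal: x6 appears only positively; assign x6 = True.
Pure literal: x7 appears only negated; assign x7 = False.
Try x1 = True.
  then x2 is forced to False.
  then x3 is forced to True.
  then x5 is forced to False.
  then x9 is forced to False.
x4, x8 are now unconstrained; take x4 = True, x8 = True.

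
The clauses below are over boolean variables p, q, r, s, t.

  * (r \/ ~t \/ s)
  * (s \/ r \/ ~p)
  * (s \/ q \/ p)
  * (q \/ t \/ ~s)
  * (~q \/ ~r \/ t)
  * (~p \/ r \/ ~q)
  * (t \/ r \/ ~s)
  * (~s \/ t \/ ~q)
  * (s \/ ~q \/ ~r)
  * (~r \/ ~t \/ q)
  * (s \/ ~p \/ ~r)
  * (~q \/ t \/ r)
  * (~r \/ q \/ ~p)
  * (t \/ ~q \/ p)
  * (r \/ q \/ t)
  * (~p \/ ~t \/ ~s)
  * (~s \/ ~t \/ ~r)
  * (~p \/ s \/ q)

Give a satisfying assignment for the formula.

p = False, q = True, r = False, s = True, t = True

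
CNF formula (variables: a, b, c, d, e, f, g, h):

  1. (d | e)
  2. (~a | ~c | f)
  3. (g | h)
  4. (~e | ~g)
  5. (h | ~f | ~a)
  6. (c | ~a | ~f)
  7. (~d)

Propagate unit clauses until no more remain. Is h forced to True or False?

True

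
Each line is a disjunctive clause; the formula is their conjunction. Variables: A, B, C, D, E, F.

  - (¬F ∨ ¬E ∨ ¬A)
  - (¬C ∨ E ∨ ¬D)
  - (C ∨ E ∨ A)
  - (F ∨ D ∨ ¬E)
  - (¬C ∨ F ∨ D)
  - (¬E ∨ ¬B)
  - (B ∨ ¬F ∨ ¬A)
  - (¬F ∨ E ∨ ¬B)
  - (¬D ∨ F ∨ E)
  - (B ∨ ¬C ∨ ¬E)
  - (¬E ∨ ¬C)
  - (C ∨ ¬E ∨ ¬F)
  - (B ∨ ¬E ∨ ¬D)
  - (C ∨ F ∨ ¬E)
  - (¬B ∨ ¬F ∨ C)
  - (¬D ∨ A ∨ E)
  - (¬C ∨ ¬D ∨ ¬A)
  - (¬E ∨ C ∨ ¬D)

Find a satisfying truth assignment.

A=True  B=True  C=False  D=False  E=False  F=False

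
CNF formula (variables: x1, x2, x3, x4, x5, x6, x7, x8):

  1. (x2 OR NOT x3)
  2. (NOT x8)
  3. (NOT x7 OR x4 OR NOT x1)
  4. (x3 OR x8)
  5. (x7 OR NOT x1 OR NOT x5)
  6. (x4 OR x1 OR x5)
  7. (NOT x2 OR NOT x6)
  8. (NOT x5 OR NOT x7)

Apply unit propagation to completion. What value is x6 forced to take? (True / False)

(NOT x8) stands alone — x8 = False.
(x3 OR x8): since x8 = False, the clause reduces to (x3). x3 = True.
(NOT x3 OR x2) with x3 = True leaves only x2, so x2 = True.
In (NOT x6 OR NOT x2), NOT x2 is now false; NOT x6 must hold, so x6 = False.

False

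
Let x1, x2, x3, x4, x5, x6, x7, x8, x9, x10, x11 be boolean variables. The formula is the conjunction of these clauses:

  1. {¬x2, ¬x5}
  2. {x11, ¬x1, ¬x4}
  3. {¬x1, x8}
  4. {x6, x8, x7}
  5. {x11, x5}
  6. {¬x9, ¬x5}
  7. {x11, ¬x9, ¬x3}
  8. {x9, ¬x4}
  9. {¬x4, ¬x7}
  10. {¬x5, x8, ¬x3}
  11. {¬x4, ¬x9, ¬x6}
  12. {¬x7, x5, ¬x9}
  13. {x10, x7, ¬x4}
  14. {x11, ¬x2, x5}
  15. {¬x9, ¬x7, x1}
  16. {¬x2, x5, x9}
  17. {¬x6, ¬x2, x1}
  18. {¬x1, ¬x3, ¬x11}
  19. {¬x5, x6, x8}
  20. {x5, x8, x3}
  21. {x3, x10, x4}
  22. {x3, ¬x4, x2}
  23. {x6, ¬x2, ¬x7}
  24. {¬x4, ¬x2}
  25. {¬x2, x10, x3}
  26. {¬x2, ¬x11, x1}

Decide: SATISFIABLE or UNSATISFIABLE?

SATISFIABLE

Pure literal: x8 appears only positively; assign x8 = True.
Pure literal: x10 appears only positively; assign x10 = True.
Try x1 = True.
The remaining clauses are satisfied by x2 = False, x3 = False, x4 = False, x5 = True, x6 = True, x7 = True, x9 = False, x11 = True.
So x1=T, x2=F, x3=F, x4=F, x5=T, x6=T, x7=T, x8=T, x9=F, x10=T, x11=T is a satisfying assignment.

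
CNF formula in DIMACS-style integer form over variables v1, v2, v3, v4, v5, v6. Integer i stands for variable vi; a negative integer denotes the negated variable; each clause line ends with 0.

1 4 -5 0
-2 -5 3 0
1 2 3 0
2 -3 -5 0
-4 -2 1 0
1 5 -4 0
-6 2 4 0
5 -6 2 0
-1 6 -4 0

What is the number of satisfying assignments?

Split on v2, then v1.
  v2=T, v1=T: 9 of the 16 assignments to (v3,v4,v5,v6) work.
  v2=T, v1=F: remaining (v3,v4,v5,v6) ∈ {(F,F,F,F); (F,F,F,T); (T,F,F,F); (T,F,F,T)} — 4.
  v2=F, v1=T: remaining (v3,v4,v5,v6) ∈ {(F,F,F,F); (F,F,T,F); (F,T,T,T); (T,F,F,F)} — 4.
  v2=F, v1=F: remaining (v3,v4,v5,v6) ∈ {(T,F,F,F)} — 1.
Total: 9 + 4 + 4 + 1 = 18.

18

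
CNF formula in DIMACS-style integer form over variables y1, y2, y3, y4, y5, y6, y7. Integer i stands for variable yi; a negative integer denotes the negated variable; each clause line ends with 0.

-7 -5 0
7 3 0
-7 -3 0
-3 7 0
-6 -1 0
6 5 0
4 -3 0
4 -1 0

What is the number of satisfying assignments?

4

The models are:
  y1=F y2=F y3=F y4=F y5=F y6=T y7=T
  y1=F y2=F y3=F y4=T y5=F y6=T y7=T
  y1=F y2=T y3=F y4=F y5=F y6=T y7=T
  y1=F y2=T y3=F y4=T y5=F y6=T y7=T
That's 4 in total.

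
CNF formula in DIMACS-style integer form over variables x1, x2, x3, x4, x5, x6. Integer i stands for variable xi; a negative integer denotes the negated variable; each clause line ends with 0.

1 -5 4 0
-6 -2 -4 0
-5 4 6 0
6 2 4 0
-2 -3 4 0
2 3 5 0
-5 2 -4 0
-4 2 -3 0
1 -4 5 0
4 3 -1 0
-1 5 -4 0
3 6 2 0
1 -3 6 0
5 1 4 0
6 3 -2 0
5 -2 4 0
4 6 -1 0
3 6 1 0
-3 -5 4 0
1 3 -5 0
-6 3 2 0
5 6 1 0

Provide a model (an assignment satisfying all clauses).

Set x1 = True and propagate.
For the remaining variables, x2 = True, x3 = True, x4 = True, x5 = True, x6 = False works.
Every clause has at least one true literal under this assignment.

x1=T, x2=T, x3=T, x4=T, x5=T, x6=F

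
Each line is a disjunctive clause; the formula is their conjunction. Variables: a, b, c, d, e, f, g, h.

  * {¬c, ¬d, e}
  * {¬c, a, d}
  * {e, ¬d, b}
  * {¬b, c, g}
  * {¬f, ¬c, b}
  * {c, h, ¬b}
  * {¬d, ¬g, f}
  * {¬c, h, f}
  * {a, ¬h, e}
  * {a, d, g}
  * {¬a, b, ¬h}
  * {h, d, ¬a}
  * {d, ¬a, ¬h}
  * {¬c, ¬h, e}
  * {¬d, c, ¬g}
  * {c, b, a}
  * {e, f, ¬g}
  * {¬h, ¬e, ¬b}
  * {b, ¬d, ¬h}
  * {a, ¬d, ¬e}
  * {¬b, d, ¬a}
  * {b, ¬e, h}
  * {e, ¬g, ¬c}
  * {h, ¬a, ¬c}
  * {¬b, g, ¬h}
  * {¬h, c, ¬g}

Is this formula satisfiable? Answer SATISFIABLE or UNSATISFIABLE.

UNSATISFIABLE

h = True:
  d = True:
    propagation gives b=True, e=False, c=False, g=True; an empty clause results — contradiction.
  d = False:
    propagation gives a=False, c=False, e=True, g=True; an empty clause results — contradiction.
h = False:
  c = True:
    propagation gives f=True, b=True, a=False, d=True; an empty clause results — contradiction.
  c = False:
    propagation gives b=False, a=True, d=True, e=True; an empty clause results — contradiction.
Every branch closes, so no satisfying assignment exists.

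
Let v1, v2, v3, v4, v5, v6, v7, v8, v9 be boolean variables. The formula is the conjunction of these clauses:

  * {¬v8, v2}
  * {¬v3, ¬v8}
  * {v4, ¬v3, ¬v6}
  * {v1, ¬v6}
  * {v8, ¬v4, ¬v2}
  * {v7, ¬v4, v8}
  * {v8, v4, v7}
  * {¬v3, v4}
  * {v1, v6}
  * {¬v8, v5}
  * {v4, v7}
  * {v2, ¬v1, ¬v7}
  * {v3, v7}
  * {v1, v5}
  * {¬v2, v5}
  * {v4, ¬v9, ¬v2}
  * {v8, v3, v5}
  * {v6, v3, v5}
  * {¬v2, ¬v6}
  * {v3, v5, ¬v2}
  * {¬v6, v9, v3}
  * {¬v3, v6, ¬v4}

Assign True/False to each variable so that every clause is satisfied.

v1=True  v2=True  v3=False  v4=True  v5=True  v6=False  v7=True  v8=True  v9=False

Check each clause:
  1. {¬v8, v2} — v2 is true.
  2. {¬v8, ¬v3} — ¬v3 is true.
  3. {¬v3, v4, ¬v6} — ¬v6 is true.
  4. {v1, ¬v6} — v1 is true.
  5. {v8, ¬v4, ¬v2} — v8 is true.
  6. {¬v4, v8, v7} — v8 is true.
  7. {v8, v4, v7} — v8 is true.
  8. {v4, ¬v3} — v4 is true.
  9. {v6, v1} — v1 is true.
  10. {¬v8, v5} — v5 is true.
  11. {v4, v7} — v4 is true.
  12. {¬v1, ¬v7, v2} — v2 is true.
  13. {v3, v7} — v7 is true.
  14. {v5, v1} — v1 is true.
  15. {v5, ¬v2} — v5 is true.
  16. {¬v2, ¬v9, v4} — v4 is true.
  17. {v3, v5, v8} — v8 is true.
  18. {v5, v3, v6} — v5 is true.
  19. {¬v6, ¬v2} — ¬v6 is true.
  20. {v5, v3, ¬v2} — v5 is true.
  21. {v9, v3, ¬v6} — ¬v6 is true.
  22. {v6, ¬v4, ¬v3} — ¬v3 is true.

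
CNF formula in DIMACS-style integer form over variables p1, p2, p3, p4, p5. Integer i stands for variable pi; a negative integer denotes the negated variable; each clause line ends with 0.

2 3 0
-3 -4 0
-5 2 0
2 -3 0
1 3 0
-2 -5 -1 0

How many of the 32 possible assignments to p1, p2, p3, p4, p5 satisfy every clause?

5

The models are:
  p1=0 p2=1 p3=1 p4=0 p5=0
  p1=0 p2=1 p3=1 p4=0 p5=1
  p1=1 p2=1 p3=0 p4=0 p5=0
  p1=1 p2=1 p3=0 p4=1 p5=0
  p1=1 p2=1 p3=1 p4=0 p5=0
Count: 5.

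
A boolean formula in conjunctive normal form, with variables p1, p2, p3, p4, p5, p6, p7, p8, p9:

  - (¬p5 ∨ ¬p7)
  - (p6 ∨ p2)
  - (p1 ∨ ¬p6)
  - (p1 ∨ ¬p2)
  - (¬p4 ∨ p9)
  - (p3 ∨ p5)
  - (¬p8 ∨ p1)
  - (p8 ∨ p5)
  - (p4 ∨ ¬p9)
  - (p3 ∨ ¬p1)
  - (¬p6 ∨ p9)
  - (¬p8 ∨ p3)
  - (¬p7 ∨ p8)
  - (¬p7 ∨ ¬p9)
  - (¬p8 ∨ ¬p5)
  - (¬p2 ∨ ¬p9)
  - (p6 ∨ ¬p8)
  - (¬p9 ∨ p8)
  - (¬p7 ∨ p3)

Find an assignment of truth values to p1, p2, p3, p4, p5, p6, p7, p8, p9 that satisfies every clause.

p1=T  p2=T  p3=T  p4=F  p5=T  p6=F  p7=F  p8=F  p9=F

Check each clause:
  1. (¬p5 ∨ ¬p7) — ¬p7 is true.
  2. (p2 ∨ p6) — p2 is true.
  3. (p1 ∨ ¬p6) — p1 is true.
  4. (¬p2 ∨ p1) — p1 is true.
  5. (¬p4 ∨ p9) — ¬p4 is true.
  6. (p5 ∨ p3) — p3 is true.
  7. (¬p8 ∨ p1) — ¬p8 is true.
  8. (p8 ∨ p5) — p5 is true.
  9. (p4 ∨ ¬p9) — ¬p9 is true.
  10. (¬p1 ∨ p3) — p3 is true.
  11. (p9 ∨ ¬p6) — ¬p6 is true.
  12. (¬p8 ∨ p3) — ¬p8 is true.
  13. (¬p7 ∨ p8) — ¬p7 is true.
  14. (¬p7 ∨ ¬p9) — ¬p7 is true.
  15. (¬p5 ∨ ¬p8) — ¬p8 is true.
  16. (¬p2 ∨ ¬p9) — ¬p9 is true.
  17. (¬p8 ∨ p6) — ¬p8 is true.
  18. (¬p9 ∨ p8) — ¬p9 is true.
  19. (¬p7 ∨ p3) — ¬p7 is true.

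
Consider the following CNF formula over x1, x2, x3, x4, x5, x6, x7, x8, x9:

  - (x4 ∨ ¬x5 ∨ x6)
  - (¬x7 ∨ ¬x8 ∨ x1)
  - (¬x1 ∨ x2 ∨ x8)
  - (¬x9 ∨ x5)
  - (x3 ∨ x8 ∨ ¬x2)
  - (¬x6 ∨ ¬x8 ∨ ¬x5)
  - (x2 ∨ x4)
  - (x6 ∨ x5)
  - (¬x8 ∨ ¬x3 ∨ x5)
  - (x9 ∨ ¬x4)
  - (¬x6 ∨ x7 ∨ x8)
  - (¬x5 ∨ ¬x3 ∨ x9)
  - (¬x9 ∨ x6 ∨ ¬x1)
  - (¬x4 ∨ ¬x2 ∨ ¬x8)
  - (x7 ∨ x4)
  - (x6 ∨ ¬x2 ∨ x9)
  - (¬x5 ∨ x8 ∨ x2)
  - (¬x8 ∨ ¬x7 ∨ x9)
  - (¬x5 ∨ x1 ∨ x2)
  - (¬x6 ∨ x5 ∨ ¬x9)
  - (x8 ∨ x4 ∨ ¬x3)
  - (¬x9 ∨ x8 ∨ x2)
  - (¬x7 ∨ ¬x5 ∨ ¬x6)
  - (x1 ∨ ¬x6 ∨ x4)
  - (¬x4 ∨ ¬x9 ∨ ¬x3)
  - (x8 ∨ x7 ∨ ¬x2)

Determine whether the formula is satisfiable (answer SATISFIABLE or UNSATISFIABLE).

x8 = True:
  x5 = True:
    propagation gives x6=False, x4=True, x9=True, x1=False; an empty clause results — contradiction.
  x5 = False:
    propagation gives x9=False, x6=True, x3=False, x4=False; an empty clause results — contradiction.
x8 = False:
  x2 = True:
    propagation gives x3=True, x4=True, x9=True; an empty clause results — contradiction.
  x2 = False:
    propagation gives x1=False, x4=True, x9=True; an empty clause results — contradiction.
Every branch closes, so no satisfying assignment exists.

UNSATISFIABLE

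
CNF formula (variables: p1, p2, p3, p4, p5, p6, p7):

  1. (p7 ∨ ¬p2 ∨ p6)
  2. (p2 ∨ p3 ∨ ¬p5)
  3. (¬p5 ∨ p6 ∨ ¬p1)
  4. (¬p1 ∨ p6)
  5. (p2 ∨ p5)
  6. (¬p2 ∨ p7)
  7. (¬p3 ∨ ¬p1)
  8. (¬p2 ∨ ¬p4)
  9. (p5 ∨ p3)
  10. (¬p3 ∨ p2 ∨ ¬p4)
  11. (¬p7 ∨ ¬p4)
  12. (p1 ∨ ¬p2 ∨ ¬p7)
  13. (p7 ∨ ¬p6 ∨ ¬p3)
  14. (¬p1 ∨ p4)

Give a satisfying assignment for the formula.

p1 = F, p2 = F, p3 = T, p4 = F, p5 = T, p6 = T, p7 = T

Try p1 = False.
Try p2 = False.
  then p5 is forced to True.
  then p3 is forced to True.
  then p4 is forced to False.
For the remaining variables, p6 = True, p7 = True works.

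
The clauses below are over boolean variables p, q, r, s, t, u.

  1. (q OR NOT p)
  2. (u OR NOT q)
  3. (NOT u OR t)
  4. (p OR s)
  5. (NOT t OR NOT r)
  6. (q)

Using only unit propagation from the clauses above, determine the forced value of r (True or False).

(q) is a unit clause: q = True.
(u OR NOT q) with q = True leaves only u, so u = True.
(t OR NOT u): since u = True, the clause reduces to (t). t = True.
(NOT r OR NOT t) with t = True leaves only NOT r, so r = False.

False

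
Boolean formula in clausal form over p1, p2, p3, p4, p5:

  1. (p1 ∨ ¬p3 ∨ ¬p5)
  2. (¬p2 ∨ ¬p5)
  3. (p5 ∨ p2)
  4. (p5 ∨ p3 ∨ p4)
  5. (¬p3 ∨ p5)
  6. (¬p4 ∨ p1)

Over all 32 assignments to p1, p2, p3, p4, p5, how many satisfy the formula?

Satisfying assignments:
  p1=0 p2=0 p3=0 p4=0 p5=1
  p1=1 p2=0 p3=0 p4=0 p5=1
  p1=1 p2=0 p3=0 p4=1 p5=1
  p1=1 p2=0 p3=1 p4=0 p5=1
  p1=1 p2=0 p3=1 p4=1 p5=1
  p1=1 p2=1 p3=0 p4=1 p5=0
Count: 6.

6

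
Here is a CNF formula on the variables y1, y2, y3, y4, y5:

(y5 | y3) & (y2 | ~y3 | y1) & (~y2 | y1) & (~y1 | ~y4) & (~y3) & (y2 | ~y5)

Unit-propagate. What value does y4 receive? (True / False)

False

(~y3) is a unit clause: y3 = False.
In (y5 | y3), y3 is now false; y5 must hold, so y5 = True.
From (y2 | ~y5) and y5 = True: y2 = True.
(~y2 | y1) with y2 = True leaves only y1, so y1 = True.
In (~y4 | ~y1), ~y1 is now false; ~y4 must hold, so y4 = False.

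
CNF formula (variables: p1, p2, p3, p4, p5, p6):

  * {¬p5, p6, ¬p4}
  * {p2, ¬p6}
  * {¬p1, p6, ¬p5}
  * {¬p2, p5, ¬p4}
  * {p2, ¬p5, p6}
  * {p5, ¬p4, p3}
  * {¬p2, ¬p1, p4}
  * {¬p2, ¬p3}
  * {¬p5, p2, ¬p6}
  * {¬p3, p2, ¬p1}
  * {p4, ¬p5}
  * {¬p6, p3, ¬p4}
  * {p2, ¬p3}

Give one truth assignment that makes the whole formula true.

p1=F, p2=T, p3=F, p4=F, p5=F, p6=F

Check each clause:
  1. {¬p5, p6, ¬p4} — ¬p5 is true.
  2. {p2, ¬p6} — p2 is true.
  3. {¬p5, p6, ¬p1} — ¬p5 is true.
  4. {¬p2, p5, ¬p4} — ¬p4 is true.
  5. {p6, ¬p5, p2} — p2 is true.
  6. {p5, p3, ¬p4} — ¬p4 is true.
  7. {¬p2, ¬p1, p4} — ¬p1 is true.
  8. {¬p3, ¬p2} — ¬p3 is true.
  9. {¬p6, p2, ¬p5} — p2 is true.
  10. {¬p1, p2, ¬p3} — p2 is true.
  11. {¬p5, p4} — ¬p5 is true.
  12. {¬p6, ¬p4, p3} — ¬p6 is true.
  13. {¬p3, p2} — p2 is true.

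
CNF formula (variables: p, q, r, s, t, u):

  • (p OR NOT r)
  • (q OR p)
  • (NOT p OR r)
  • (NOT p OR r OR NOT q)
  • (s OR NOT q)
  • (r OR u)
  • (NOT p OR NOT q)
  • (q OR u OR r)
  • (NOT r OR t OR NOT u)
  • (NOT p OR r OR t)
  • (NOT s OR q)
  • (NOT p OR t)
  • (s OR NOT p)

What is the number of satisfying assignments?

2

The models are:
  p=F q=T r=F s=T t=F u=T
  p=F q=T r=F s=T t=T u=T
Count: 2.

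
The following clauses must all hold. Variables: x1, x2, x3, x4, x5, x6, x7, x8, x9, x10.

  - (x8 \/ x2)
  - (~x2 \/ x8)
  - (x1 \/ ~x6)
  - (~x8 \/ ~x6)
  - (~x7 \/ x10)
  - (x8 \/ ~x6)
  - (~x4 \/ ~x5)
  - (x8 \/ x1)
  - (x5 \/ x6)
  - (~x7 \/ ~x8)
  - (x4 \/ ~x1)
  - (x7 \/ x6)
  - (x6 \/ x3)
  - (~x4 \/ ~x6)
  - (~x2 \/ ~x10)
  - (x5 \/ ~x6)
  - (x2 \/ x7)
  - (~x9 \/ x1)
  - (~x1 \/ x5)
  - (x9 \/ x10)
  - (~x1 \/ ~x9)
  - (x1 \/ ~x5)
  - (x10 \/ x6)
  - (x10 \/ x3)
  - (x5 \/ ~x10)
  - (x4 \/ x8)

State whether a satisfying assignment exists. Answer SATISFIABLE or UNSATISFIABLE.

x6 = True:
  propagation gives x1=True, x8=False; an empty clause results — contradiction.
x6 = False:
  propagation gives x5=True, x4=False, x1=False; an empty clause results — contradiction.
Every branch closes, so no satisfying assignment exists.

UNSATISFIABLE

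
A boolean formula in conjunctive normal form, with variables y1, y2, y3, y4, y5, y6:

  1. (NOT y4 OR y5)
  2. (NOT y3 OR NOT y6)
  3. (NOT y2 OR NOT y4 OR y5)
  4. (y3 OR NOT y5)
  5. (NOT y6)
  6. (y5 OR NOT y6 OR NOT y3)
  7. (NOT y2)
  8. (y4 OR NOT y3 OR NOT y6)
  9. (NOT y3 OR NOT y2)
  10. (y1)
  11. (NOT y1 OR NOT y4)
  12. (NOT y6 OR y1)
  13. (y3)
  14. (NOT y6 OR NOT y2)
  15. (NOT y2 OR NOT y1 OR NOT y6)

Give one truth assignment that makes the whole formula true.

y1=True, y2=False, y3=True, y4=False, y5=True, y6=False

(NOT y6) is a unit clause, so y6 = False.
The clause (NOT y2) is unit: y2 must be False.
(y1) is a unit clause, so y1 = True.
Unit propagation: (NOT y4) forces y4 = False.
Unit propagation: (y3) forces y3 = True.
y5 is now unconstrained; take y5 = True.
Every clause has at least one true literal under this assignment.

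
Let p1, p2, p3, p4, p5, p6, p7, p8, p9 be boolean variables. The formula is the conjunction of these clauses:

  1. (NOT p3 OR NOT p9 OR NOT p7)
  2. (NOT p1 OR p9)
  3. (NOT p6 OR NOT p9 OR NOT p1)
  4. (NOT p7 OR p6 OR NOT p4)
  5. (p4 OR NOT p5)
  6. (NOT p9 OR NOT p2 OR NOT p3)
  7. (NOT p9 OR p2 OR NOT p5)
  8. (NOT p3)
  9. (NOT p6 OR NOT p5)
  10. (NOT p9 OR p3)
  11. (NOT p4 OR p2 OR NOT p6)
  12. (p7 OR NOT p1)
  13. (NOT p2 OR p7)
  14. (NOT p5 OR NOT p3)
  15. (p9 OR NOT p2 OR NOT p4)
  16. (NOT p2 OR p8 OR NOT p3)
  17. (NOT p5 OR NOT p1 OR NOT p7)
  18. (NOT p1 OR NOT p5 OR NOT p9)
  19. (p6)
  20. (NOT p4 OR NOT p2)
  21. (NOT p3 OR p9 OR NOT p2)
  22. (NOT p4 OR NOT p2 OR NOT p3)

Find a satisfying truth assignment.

Unit propagation: (NOT p3) forces p3 = False.
(NOT p9) is a unit clause, so p9 = False.
Unit propagation: (NOT p1) forces p1 = False.
The clause (p6) is unit: p6 must be True.
(NOT p5) is a unit clause, so p5 = False.
Pure literal: p4 appears only negated; assign p4 = False.
Pure literal: p7 appears only positively; assign p7 = True.
p2, p8 are now unconstrained; take p2 = False, p8 = True.
Every clause has at least one true literal under this assignment.

p1=F, p2=F, p3=F, p4=F, p5=F, p6=T, p7=T, p8=T, p9=F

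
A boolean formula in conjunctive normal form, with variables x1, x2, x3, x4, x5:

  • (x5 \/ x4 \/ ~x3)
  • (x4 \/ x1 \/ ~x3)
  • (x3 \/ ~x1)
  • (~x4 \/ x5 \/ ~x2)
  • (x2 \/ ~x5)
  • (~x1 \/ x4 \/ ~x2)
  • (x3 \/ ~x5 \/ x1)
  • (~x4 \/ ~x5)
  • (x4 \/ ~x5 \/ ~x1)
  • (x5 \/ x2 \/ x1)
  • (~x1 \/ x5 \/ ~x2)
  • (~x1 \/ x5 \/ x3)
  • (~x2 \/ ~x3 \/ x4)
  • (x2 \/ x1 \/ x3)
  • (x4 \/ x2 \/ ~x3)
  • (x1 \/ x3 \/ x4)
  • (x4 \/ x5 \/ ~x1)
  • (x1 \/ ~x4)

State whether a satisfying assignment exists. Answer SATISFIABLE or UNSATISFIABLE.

SATISFIABLE

Try x1 = True.
  then x3 is forced to True.
Set x2 = False and propagate.
  then x5 is forced to False.
  then x4 is forced to True.
So x1=True  x2=False  x3=True  x4=True  x5=False is a satisfying assignment.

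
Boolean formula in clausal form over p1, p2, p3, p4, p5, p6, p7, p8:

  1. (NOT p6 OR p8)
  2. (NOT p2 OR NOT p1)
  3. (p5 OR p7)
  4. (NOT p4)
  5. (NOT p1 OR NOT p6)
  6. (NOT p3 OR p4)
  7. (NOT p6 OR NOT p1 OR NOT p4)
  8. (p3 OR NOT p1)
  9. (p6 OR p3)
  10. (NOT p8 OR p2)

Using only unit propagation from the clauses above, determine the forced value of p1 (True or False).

False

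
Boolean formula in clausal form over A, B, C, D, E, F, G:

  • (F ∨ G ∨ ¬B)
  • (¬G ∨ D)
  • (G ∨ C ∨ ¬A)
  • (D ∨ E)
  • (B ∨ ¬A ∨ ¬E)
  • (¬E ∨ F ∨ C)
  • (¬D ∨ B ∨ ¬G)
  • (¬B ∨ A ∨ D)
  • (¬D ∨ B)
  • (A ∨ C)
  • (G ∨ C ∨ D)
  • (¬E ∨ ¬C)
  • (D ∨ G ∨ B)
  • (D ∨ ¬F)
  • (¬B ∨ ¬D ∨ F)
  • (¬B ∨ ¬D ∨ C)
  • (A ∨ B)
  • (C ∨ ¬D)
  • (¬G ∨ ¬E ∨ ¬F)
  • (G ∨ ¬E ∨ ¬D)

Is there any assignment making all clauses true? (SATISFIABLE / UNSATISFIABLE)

Try A = False.
  then C is forced to True.
  then E is forced to False.
  then D is forced to True.
  then B is forced to True.
  then F is forced to True.
G is now unconstrained; take G = True.
Every clause has at least one true literal under this assignment.
So A = F, B = T, C = T, D = T, E = F, F = T, G = T is a satisfying assignment.

SATISFIABLE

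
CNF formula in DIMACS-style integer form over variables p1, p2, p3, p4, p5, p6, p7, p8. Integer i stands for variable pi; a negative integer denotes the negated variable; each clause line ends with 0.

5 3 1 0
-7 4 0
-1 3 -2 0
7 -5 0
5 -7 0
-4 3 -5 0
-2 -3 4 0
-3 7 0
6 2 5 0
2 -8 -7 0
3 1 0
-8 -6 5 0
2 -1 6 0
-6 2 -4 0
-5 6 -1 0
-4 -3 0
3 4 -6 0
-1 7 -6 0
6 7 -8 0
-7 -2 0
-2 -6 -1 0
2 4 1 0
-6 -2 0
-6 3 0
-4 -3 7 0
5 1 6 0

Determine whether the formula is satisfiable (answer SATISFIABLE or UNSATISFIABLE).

UNSATISFIABLE

p6 = True:
  propagation gives p2=False, p4=False, p7=False, p5=False; an empty clause results — contradiction.
p6 = False:
  p3 = True:
    propagation gives p7=True, p4=True; an empty clause results — contradiction.
  p3 = False:
    propagation gives p1=True, p2=False; an empty clause results — contradiction.
Every branch closes, so no satisfying assignment exists.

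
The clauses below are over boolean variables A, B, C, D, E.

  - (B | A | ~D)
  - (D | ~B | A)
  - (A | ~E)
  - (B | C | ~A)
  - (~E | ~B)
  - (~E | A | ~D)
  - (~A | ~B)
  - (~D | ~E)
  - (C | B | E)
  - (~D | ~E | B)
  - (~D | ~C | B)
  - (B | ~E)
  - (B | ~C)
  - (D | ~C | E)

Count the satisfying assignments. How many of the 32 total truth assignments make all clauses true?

Satisfying assignments:
  A=0 B=1 C=0 D=1 E=0
  A=0 B=1 C=1 D=1 E=0
That's 2 in total.

2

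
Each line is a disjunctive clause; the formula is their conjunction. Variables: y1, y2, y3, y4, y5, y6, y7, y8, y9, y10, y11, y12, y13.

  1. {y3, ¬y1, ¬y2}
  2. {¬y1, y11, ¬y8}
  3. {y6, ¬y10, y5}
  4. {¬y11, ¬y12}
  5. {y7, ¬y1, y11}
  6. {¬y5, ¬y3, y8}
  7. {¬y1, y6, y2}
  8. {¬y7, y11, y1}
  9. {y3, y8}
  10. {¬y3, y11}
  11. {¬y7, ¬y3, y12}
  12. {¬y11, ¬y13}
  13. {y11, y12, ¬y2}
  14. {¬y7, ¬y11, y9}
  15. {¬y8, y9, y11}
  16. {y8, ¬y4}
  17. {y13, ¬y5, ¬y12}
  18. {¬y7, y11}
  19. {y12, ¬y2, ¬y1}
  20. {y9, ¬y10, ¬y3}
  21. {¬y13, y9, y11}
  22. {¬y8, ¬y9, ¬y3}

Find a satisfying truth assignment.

Pure literal: y4 appears only negated; assign y4 = False.
Pure literal: y6 appears only positively; assign y6 = True.
Branch on y1: take y1 = True.
Set y2 = False and propagate.
For the remaining variables, y3 = True, y5 = False, y7 = False, y8 = False, y9 = False, y10 = False, y11 = True, y12 = False, y13 = False works.
Every clause has at least one true literal under this assignment.

y1=T, y2=F, y3=T, y4=F, y5=F, y6=T, y7=F, y8=F, y9=F, y10=F, y11=T, y12=F, y13=F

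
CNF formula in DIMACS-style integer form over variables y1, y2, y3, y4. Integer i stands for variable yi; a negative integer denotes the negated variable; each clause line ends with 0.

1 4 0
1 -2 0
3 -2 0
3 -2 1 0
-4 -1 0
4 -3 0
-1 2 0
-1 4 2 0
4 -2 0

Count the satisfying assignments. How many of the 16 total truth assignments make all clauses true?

2

Satisfying assignments:
  y1=F y2=F y3=F y4=T
  y1=F y2=F y3=T y4=T
Count: 2.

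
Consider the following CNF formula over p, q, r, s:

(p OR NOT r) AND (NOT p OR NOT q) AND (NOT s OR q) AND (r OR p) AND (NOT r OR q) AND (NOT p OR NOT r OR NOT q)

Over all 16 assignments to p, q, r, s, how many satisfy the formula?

1

Satisfying assignments:
  p=1 q=0 r=0 s=0
That's 1 in total.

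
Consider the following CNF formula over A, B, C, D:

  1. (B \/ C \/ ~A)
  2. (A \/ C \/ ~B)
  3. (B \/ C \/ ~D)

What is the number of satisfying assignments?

Case analysis on B and C:
  B=1, C=1: remaining (A,D) ∈ {(0,0); (0,1); (1,0); (1,1)} — 4.
  B=1, C=0: remaining (A,D) ∈ {(1,0); (1,1)} — 2.
  B=0, C=1: remaining (A,D) ∈ {(0,0); (0,1); (1,0); (1,1)} — 4.
  B=0, C=0: remaining (A,D) ∈ {(0,0)} — 1.
Total: 4 + 2 + 4 + 1 = 11.

11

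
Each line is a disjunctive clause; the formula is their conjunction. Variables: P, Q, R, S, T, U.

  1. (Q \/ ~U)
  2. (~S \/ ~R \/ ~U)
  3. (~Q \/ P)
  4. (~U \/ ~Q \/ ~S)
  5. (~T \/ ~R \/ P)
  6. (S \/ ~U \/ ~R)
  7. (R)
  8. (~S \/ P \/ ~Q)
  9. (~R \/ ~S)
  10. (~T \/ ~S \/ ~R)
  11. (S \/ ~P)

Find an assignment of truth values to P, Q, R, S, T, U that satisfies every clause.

(R) is a unit clause, so R = True.
Unit propagation: (~S) forces S = False.
(~U) is a unit clause, so U = False.
The clause (~P) is unit: P must be False.
The clause (~Q) is unit: Q must be False.
Unit propagation: (~T) forces T = False.

P=False, Q=False, R=True, S=False, T=False, U=False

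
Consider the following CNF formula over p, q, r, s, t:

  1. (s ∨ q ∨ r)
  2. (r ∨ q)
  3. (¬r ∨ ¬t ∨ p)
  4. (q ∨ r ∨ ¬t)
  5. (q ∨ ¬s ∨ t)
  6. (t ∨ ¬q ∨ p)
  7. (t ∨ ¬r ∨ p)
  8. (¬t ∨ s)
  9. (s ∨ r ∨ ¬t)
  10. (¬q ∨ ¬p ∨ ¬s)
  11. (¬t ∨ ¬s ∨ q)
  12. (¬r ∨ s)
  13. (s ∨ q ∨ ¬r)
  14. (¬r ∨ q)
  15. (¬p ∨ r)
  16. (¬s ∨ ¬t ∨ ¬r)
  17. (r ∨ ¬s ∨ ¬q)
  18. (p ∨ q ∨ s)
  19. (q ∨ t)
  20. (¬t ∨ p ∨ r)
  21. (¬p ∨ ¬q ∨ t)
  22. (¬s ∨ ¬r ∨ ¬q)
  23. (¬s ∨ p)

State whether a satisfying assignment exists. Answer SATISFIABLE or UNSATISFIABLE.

q = True:
  r = True:
    propagation gives s=True; an empty clause results — contradiction.
  r = False:
    propagation gives p=False, t=True; an empty clause results — contradiction.
q = False:
  propagation gives r=True; an empty clause results — contradiction.
Every branch closes, so no satisfying assignment exists.

UNSATISFIABLE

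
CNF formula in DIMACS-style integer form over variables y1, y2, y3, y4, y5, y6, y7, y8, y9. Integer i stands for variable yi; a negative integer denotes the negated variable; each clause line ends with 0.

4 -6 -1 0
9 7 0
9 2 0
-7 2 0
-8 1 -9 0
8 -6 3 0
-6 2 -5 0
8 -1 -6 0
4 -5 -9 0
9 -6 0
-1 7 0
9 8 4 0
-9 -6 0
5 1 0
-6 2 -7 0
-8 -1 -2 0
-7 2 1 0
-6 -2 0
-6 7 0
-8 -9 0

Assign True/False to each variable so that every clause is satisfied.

y1 = True  y2 = True  y3 = False  y4 = True  y5 = True  y6 = False  y7 = True  y8 = False  y9 = True

y4 occurs only positively in the remaining clauses — set y4 = True.
y6 occurs only negated in the remaining clauses — set y6 = False.
Set y1 = True and propagate.
  then y7 is forced to True.
  then y2 is forced to True.
  then y8 is forced to False.
y3, y5, y9 are now unconstrained; take y3 = False, y5 = True, y9 = True.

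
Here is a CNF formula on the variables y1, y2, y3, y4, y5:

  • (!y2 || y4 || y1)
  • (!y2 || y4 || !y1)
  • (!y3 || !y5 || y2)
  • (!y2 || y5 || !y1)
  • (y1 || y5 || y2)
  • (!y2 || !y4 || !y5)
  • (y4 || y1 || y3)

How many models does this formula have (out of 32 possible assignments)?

Split on y2, then y1.
  y2=1, y1=1: a clause becomes empty — 0.
  y2=1, y1=0: remaining (y3,y4,y5) ∈ {(0,1,0); (1,1,0)} — 2.
  y2=0, y1=1: y4 free; 3 ways for (y3,y5) × 2^1 = 6.
  y2=0, y1=0: remaining (y3,y4,y5) ∈ {(0,1,1)} — 1.
Total: 0 + 2 + 6 + 1 = 9.

9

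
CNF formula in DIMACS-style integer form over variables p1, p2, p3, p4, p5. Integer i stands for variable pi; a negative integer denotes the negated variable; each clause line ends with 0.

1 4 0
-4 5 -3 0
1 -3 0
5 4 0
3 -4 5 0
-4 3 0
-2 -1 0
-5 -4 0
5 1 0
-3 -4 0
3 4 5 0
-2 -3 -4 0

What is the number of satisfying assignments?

2

Satisfying assignments:
  p1=1 p2=0 p3=0 p4=0 p5=1
  p1=1 p2=0 p3=1 p4=0 p5=1
That's 2 in total.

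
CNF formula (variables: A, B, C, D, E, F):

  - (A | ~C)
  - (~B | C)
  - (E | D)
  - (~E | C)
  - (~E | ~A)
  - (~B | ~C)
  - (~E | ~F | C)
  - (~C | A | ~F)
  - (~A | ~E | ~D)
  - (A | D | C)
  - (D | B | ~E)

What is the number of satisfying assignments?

Satisfying assignments:
  A=F B=F C=F D=T E=F F=F
  A=F B=F C=F D=T E=F F=T
  A=T B=F C=F D=T E=F F=F
  A=T B=F C=F D=T E=F F=T
  A=T B=F C=T D=T E=F F=F
  A=T B=F C=T D=T E=F F=T
That's 6 in total.

6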